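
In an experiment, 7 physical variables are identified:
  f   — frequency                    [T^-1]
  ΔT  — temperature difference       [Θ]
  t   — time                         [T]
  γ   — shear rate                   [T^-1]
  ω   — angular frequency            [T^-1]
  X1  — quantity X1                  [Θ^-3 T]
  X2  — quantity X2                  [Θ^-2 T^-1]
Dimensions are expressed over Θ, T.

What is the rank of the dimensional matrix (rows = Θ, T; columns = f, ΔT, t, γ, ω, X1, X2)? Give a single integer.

2

Exponent matrix [Θ,T] × [f,ΔT,t,γ,ω,X1,X2]:
  Θ: [ 0  1  0  0  0 -3 -2]
  T: [-1  0  1 -1 -1  1 -1]
Row reduction gives pivot columns f,ΔT; rank = 2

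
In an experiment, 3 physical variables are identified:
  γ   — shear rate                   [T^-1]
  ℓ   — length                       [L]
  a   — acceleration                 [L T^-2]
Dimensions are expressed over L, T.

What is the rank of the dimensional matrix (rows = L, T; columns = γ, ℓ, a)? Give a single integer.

Dimensional matrix (L×T by γ×ℓ×a):
  L: [ 0  1  1]
  T: [-1  0 -2]
Row reduction gives pivot columns γ,ℓ; rank = 2

2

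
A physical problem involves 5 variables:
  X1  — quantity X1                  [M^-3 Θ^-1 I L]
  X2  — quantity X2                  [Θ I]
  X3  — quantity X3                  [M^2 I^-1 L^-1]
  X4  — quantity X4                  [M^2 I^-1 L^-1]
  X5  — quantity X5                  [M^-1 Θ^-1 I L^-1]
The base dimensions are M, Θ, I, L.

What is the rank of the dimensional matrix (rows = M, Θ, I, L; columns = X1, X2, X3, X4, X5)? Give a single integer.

3

Exponent matrix [M,Θ,I,L] × [X1,X2,X3,X4,X5]:
  M: [-3  0  2  2 -1]
  Θ: [-1  1  0  0 -1]
  I: [ 1  1 -1 -1  1]
  L: [ 1  0 -1 -1 -1]
Echelon form has 3 nonzero rows (pivots: X1,X2,X3)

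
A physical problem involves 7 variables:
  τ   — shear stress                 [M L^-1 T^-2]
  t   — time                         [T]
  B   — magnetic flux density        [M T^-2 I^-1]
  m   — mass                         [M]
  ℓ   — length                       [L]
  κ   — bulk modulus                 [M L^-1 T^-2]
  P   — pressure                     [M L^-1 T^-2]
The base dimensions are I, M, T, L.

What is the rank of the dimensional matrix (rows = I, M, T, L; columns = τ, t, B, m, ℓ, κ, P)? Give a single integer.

4

Exponent matrix [I,M,T,L] × [τ,t,B,m,ℓ,κ,P]:
  I: [ 0  0 -1  0  0  0  0]
  M: [ 1  0  1  1  0  1  1]
  T: [-2  1 -2  0  0 -2 -2]
  L: [-1  0  0  0  1 -1 -1]
Row reduction gives pivot columns τ,t,B,m; rank = 4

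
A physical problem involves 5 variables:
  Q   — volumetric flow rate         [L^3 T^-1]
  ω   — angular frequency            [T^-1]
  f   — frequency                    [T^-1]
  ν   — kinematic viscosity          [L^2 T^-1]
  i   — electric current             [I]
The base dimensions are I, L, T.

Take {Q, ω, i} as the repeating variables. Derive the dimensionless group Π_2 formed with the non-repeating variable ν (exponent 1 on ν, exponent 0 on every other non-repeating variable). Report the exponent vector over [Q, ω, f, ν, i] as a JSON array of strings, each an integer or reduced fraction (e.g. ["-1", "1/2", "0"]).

Dimensional matrix (I×L×T by Q×ω×f×ν×i):
  I: [ 0  0  0  0  1]
  L: [ 3  0  0  2  0]
  T: [-1 -1 -1 -1  0]
Row reduction gives pivot columns Q,ω,i; rank = 3
Repeat: Q,ω,i; free: f,ν
RREF:
  r0: [   1    0    0  2/3    0]
  r1: [   0    1    1  1/3    0]
  r2: [   0    0    0    0    1]
Fix exponent of ν at 1, f at 0; solve each RREF row for its pivot's exponent:
  r0: exp(Q) + (2/3)·1 = 0 ⇒ exp(Q) = -2/3
  r1: exp(ω) + (1/3)·1 = 0 ⇒ exp(ω) = -1/3
  r2: exp(i) + (0)·1 = 0 ⇒ exp(i) = 0
Π_2 = Q^(-2/3) · ω^(-1/3) · ν

["-2/3", "-1/3", "0", "1", "0"]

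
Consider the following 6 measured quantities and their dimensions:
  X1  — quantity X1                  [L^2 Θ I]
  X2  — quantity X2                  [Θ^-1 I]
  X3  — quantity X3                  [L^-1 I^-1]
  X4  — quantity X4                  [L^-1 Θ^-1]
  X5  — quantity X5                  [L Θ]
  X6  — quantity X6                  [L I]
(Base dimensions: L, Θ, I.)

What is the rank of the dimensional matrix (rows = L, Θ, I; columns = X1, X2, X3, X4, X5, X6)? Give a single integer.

2

Dimensional matrix (L×Θ×I by X1×X2×X3×X4×X5×X6):
  L: [ 2  0 -1 -1  1  1]
  Θ: [ 1 -1  0 -1  1  0]
  I: [ 1  1 -1  0  0  1]
Echelon form has 2 nonzero rows (pivots: X1,X2)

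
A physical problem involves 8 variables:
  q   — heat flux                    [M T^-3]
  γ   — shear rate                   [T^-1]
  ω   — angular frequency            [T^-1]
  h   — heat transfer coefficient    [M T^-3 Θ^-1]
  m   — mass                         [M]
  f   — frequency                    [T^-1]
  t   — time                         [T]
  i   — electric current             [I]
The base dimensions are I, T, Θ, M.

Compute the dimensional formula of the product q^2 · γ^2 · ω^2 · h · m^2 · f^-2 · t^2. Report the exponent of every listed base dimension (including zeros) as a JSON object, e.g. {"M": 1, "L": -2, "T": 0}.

Dimensional matrix (I×T×Θ×M by q×γ×ω×h×m×f×t×i):
  I: [ 0  0  0  0  0  0  0  1]
  T: [-3 -1 -1 -3  0 -1  1  0]
  Θ: [ 0  0  0 -1  0  0  0  0]
  M: [ 1  0  0  1  1  0  0  0]
  [I]: (2)·0+(2)·0+(2)·0+(1)·0+(2)·0+(-2)·0+(2)·0 = 0
  [T]: (2)·-3+(2)·-1+(2)·-1+(1)·-3+(2)·0+(-2)·-1+(2)·1 = -9
  [Θ]: (2)·0+(2)·0+(2)·0+(1)·-1+(2)·0+(-2)·0+(2)·0 = -1
  [M]: (2)·1+(2)·0+(2)·0+(1)·1+(2)·1+(-2)·0+(2)·0 = 5
⇒ T^-9 Θ^-1 M^5

{"I": 0, "T": -9, "Θ": -1, "M": 5}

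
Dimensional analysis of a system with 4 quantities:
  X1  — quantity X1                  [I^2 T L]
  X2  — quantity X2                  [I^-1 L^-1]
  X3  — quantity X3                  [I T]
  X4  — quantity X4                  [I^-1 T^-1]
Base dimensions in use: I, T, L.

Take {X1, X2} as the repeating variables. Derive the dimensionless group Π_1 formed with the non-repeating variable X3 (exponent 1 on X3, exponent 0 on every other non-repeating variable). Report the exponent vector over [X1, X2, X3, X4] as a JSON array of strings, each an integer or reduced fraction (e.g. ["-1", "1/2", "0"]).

["-1", "-1", "1", "0"]

Dimensional matrix (I×T×L by X1×X2×X3×X4):
  I: [ 2 -1  1 -1]
  T: [ 1  0  1 -1]
  L: [ 1 -1  0  0]
Row reduction gives pivot columns X1,X2; rank = 2
Pivot set = {X1,X2}, free = {X3,X4}
RREF:
  r0: [   1    0    1   -1]
  r1: [   0    1    1   -1]
  r2: [   0    0    0    0]
Fix exponent of X3 at 1, X4 at 0; solve each RREF row for its pivot's exponent:
  r0: exp(X1) + (1)·1 = 0 ⇒ exp(X1) = -1
  r1: exp(X2) + (1)·1 = 0 ⇒ exp(X2) = -1
Π_1 = X1^-1 · X2^-1 · X3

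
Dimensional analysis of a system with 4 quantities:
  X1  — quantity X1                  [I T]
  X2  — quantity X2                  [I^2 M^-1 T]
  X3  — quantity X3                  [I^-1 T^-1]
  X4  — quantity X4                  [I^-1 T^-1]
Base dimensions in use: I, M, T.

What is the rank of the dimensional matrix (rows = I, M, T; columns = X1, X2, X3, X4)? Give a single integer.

Write exponents as rows I,M,T / cols X1,X2,X3,X4:
  I: [ 1  2 -1 -1]
  M: [ 0 -1  0  0]
  T: [ 1  1 -1 -1]
Echelon form has 2 nonzero rows (pivots: X1,X2)

2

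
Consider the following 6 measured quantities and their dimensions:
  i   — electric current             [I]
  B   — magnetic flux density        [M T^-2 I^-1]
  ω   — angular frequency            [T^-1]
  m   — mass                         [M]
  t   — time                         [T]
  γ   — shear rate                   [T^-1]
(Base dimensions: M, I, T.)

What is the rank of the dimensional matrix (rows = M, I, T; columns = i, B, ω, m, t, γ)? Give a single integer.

Exponent matrix [M,I,T] × [i,B,ω,m,t,γ]:
  M: [ 0  1  0  1  0  0]
  I: [ 1 -1  0  0  0  0]
  T: [ 0 -2 -1  0  1 -1]
Row reduction gives pivot columns i,B,ω; rank = 3

3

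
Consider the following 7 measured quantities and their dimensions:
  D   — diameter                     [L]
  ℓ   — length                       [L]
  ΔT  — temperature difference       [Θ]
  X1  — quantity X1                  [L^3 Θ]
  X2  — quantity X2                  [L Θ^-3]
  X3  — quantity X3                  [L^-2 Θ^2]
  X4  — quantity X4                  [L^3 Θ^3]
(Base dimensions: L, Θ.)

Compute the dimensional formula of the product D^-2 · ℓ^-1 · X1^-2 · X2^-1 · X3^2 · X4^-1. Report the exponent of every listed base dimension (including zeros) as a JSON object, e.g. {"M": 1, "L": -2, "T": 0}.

{"L": -17, "Θ": 2}

Write exponents as rows L,Θ / cols D,ℓ,ΔT,X1,X2,X3,X4:
  L: [ 1  1  0  3  1 -2  3]
  Θ: [ 0  0  1  1 -3  2  3]
  [L]: (-2)·1+(-1)·1+(-2)·3+(-1)·1+(2)·-2+(-1)·3 = -17
  [Θ]: (-2)·0+(-1)·0+(-2)·1+(-1)·-3+(2)·2+(-1)·3 = 2
⇒ L^-17 Θ^2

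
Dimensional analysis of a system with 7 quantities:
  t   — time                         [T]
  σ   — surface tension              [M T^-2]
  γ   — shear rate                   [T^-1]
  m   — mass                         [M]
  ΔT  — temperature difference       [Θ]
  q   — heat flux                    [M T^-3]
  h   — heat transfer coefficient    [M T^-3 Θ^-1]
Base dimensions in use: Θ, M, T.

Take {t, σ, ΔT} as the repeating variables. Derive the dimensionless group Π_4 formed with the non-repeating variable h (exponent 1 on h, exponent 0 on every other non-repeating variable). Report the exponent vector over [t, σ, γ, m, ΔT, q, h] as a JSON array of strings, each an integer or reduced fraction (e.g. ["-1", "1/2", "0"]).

["1", "-1", "0", "0", "1", "0", "1"]

Write exponents as rows Θ,M,T / cols t,σ,γ,m,ΔT,q,h:
  Θ: [ 0  0  0  0  1  0 -1]
  M: [ 0  1  0  1  0  1  1]
  T: [ 1 -2 -1  0  0 -3 -3]
Echelon form has 3 nonzero rows (pivots: t,σ,ΔT)
Repeat: t,σ,ΔT; free: γ,m,q,h
RREF:
  r0: [   1    0   -1    2    0   -1   -1]
  r1: [   0    1    0    1    0    1    1]
  r2: [   0    0    0    0    1    0   -1]
Fix exponent of h at 1, γ at 0, m at 0, q at 0; solve each RREF row for its pivot's exponent:
  r0: exp(t) + (-1)·1 = 0 ⇒ exp(t) = 1
  r1: exp(σ) + (1)·1 = 0 ⇒ exp(σ) = -1
  r2: exp(ΔT) + (-1)·1 = 0 ⇒ exp(ΔT) = 1
Π_4 = t · σ^-1 · ΔT · h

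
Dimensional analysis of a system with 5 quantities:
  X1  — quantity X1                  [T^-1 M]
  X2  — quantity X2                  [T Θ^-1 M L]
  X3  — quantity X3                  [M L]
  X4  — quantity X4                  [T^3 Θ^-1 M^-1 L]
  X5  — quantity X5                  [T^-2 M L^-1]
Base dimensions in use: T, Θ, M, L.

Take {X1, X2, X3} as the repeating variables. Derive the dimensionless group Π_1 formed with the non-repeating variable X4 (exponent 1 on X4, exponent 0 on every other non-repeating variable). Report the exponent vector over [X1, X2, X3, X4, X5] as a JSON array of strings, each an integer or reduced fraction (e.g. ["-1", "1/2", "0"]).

Exponent matrix [T,Θ,M,L] × [X1,X2,X3,X4,X5]:
  T: [-1  1  0  3 -2]
  Θ: [ 0 -1  0 -1  0]
  M: [ 1  1  1 -1  1]
  L: [ 0  1  1  1 -1]
Echelon form has 3 nonzero rows (pivots: X1,X2,X3)
Repeat: X1,X2,X3; free: X4,X5
RREF:
  r0: [   1    0    0   -2    2]
  r1: [   0    1    0    1    0]
  r2: [   0    0    1    0   -1]
  r3: [   0    0    0    0    0]
Fix exponent of X4 at 1, X5 at 0; solve each RREF row for its pivot's exponent:
  r0: exp(X1) + (-2)·1 = 0 ⇒ exp(X1) = 2
  r1: exp(X2) + (1)·1 = 0 ⇒ exp(X2) = -1
  r2: exp(X3) + (0)·1 = 0 ⇒ exp(X3) = 0
Π_1 = X1^2 · X2^-1 · X4

["2", "-1", "0", "1", "0"]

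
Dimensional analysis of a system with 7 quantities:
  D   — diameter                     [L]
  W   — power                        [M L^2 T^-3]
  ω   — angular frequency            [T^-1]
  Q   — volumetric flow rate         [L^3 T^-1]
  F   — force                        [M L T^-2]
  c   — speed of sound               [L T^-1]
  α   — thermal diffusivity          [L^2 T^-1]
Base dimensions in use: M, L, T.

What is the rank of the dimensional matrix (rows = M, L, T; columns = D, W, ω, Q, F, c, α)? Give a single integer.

3

Dimensional matrix (M×L×T by D×W×ω×Q×F×c×α):
  M: [ 0  1  0  0  1  0  0]
  L: [ 1  2  0  3  1  1  2]
  T: [ 0 -3 -1 -1 -2 -1 -1]
Echelon form has 3 nonzero rows (pivots: D,W,ω)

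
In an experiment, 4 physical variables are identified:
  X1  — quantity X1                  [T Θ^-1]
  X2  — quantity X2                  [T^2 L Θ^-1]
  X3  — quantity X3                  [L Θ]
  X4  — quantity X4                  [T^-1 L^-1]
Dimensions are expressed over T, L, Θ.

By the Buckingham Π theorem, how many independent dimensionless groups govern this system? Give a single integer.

Dimensional matrix (T×L×Θ by X1×X2×X3×X4):
  T: [ 1  2  0 -1]
  L: [ 0  1  1 -1]
  Θ: [-1 -1  1  0]
Row reduction gives pivot columns X1,X2; rank = 2
Π count = n − r = 4 − 2 = 2

2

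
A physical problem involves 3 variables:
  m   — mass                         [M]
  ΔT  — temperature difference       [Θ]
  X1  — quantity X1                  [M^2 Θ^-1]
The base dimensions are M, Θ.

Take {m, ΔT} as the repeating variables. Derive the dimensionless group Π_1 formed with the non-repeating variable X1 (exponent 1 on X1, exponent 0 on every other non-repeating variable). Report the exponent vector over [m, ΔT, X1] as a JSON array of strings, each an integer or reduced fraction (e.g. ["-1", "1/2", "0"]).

Write exponents as rows M,Θ / cols m,ΔT,X1:
  M: [ 1  0  2]
  Θ: [ 0  1 -1]
Echelon form has 2 nonzero rows (pivots: m,ΔT)
Repeat: m,ΔT; free: X1
RREF:
  r0: [   1    0    2]
  r1: [   0    1   -1]
Fix exponent of X1 at 1; solve each RREF row for its pivot's exponent:
  r0: exp(m) + (2)·1 = 0 ⇒ exp(m) = -2
  r1: exp(ΔT) + (-1)·1 = 0 ⇒ exp(ΔT) = 1
Π_1 = m^-2 · ΔT · X1

["-2", "1", "1"]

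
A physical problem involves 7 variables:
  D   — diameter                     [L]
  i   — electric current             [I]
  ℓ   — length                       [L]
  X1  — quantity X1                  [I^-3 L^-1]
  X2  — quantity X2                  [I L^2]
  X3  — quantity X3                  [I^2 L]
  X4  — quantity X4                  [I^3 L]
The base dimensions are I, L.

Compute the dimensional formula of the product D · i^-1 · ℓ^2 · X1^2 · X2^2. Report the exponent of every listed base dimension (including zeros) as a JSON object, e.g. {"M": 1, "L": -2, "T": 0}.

{"I": -5, "L": 5}

Exponent matrix [I,L] × [D,i,ℓ,X1,X2,X3,X4]:
  I: [ 0  1  0 -3  1  2  3]
  L: [ 1  0  1 -1  2  1  1]
  [I]: (1)·0+(-1)·1+(2)·0+(2)·-3+(2)·1 = -5
  [L]: (1)·1+(-1)·0+(2)·1+(2)·-1+(2)·2 = 5
⇒ I^-5 L^5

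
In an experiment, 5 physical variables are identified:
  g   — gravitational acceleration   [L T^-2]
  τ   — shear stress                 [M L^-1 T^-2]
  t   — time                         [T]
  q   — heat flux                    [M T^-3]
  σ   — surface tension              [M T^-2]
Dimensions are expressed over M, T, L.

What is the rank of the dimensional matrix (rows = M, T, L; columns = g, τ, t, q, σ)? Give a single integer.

3

Write exponents as rows M,T,L / cols g,τ,t,q,σ:
  M: [ 0  1  0  1  1]
  T: [-2 -2  1 -3 -2]
  L: [ 1 -1  0  0  0]
Row reduction gives pivot columns g,τ,t; rank = 3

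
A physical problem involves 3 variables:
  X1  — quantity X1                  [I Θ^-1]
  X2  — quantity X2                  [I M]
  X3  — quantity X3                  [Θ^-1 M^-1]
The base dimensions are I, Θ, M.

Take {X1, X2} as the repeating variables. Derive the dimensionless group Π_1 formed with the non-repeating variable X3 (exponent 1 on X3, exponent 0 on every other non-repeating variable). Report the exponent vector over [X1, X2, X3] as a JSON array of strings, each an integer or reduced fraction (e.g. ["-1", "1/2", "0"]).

Write exponents as rows I,Θ,M / cols X1,X2,X3:
  I: [ 1  1  0]
  Θ: [-1  0 -1]
  M: [ 0  1 -1]
Row reduction gives pivot columns X1,X2; rank = 2
Repeat: X1,X2; free: X3
RREF:
  r0: [   1    0    1]
  r1: [   0    1   -1]
  r2: [   0    0    0]
Fix exponent of X3 at 1; solve each RREF row for its pivot's exponent:
  r0: exp(X1) + (1)·1 = 0 ⇒ exp(X1) = -1
  r1: exp(X2) + (-1)·1 = 0 ⇒ exp(X2) = 1
Π_1 = X1^-1 · X2 · X3

["-1", "1", "1"]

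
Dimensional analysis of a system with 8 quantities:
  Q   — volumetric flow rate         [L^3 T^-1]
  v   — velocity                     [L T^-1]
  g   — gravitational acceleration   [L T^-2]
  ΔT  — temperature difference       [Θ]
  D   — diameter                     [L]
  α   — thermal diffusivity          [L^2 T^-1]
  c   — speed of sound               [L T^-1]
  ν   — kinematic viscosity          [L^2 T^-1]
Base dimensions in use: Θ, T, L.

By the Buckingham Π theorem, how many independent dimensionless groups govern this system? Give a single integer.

5

Exponent matrix [Θ,T,L] × [Q,v,g,ΔT,D,α,c,ν]:
  Θ: [ 0  0  0  1  0  0  0  0]
  T: [-1 -1 -2  0  0 -1 -1 -1]
  L: [ 3  1  1  0  1  2  1  2]
RREF → pivots at {Q,v,ΔT} ⇒ r = 3
Π count = n − r = 8 − 3 = 5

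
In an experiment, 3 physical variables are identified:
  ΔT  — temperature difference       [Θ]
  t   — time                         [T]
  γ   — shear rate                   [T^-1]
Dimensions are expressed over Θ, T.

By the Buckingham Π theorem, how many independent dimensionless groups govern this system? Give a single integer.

Dimensional matrix (Θ×T by ΔT×t×γ):
  Θ: [ 1  0  0]
  T: [ 0  1 -1]
Echelon form has 2 nonzero rows (pivots: ΔT,t)
Π count = n − r = 3 − 2 = 1

1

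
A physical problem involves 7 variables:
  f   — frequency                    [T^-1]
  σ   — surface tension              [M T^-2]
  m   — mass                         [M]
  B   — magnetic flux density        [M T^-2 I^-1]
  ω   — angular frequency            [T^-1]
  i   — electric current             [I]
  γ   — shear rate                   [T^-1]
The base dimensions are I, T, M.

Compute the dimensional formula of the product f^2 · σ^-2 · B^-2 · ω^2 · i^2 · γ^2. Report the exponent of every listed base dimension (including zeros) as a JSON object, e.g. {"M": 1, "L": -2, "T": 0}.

Dimensional matrix (I×T×M by f×σ×m×B×ω×i×γ):
  I: [ 0  0  0 -1  0  1  0]
  T: [-1 -2  0 -2 -1  0 -1]
  M: [ 0  1  1  1  0  0  0]
  [I]: (2)·0+(-2)·0+(-2)·-1+(2)·0+(2)·1+(2)·0 = 4
  [T]: (2)·-1+(-2)·-2+(-2)·-2+(2)·-1+(2)·0+(2)·-1 = 2
  [M]: (2)·0+(-2)·1+(-2)·1+(2)·0+(2)·0+(2)·0 = -4
⇒ I^4 T^2 M^-4

{"I": 4, "T": 2, "M": -4}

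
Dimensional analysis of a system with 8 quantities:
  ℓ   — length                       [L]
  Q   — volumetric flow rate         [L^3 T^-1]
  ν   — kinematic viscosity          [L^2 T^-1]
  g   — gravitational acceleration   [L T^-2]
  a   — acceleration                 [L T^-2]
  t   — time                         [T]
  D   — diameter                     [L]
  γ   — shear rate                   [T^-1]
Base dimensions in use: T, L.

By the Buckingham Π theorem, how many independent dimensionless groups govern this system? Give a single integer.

6

Write exponents as rows T,L / cols ℓ,Q,ν,g,a,t,D,γ:
  T: [ 0 -1 -1 -2 -2  1  0 -1]
  L: [ 1  3  2  1  1  0  1  0]
Echelon form has 2 nonzero rows (pivots: ℓ,Q)
n=8, r=2 ⇒ 6 dimensionless groups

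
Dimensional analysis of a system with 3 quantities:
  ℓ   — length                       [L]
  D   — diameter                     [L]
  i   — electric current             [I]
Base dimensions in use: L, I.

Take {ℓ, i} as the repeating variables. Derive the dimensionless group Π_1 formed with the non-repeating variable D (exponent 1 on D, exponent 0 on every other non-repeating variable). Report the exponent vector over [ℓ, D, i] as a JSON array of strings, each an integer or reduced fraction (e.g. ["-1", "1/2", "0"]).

Exponent matrix [L,I] × [ℓ,D,i]:
  L: [ 1  1  0]
  I: [ 0  0  1]
Row reduction gives pivot columns ℓ,i; rank = 2
Pivot set = {ℓ,i}, free = {D}
RREF:
  r0: [   1    1    0]
  r1: [   0    0    1]
Fix exponent of D at 1; solve each RREF row for its pivot's exponent:
  r0: exp(ℓ) + (1)·1 = 0 ⇒ exp(ℓ) = -1
  r1: exp(i) + (0)·1 = 0 ⇒ exp(i) = 0
Π_1 = ℓ^-1 · D

["-1", "1", "0"]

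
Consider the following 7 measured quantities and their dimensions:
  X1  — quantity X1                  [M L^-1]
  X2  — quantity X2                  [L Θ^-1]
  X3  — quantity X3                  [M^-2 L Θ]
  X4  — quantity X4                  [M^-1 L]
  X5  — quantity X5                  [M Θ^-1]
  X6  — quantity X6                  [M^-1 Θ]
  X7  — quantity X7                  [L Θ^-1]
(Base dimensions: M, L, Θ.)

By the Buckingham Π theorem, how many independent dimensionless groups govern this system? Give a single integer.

Write exponents as rows M,L,Θ / cols X1,X2,X3,X4,X5,X6,X7:
  M: [ 1  0 -2 -1  1 -1  0]
  L: [-1  1  1  1  0  0  1]
  Θ: [ 0 -1  1  0 -1  1 -1]
Row reduction gives pivot columns X1,X2; rank = 2
Π count = n − r = 7 − 2 = 5

5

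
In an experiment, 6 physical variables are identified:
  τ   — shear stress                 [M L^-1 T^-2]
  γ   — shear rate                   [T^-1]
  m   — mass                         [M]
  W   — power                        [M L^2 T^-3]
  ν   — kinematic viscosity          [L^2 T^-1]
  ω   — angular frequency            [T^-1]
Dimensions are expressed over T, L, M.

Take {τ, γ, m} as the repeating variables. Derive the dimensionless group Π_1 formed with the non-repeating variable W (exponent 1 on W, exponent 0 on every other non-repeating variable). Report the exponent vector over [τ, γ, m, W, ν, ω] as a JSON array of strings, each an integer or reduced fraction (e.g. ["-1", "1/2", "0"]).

["2", "-7", "-3", "1", "0", "0"]

Exponent matrix [T,L,M] × [τ,γ,m,W,ν,ω]:
  T: [-2 -1  0 -3 -1 -1]
  L: [-1  0  0  2  2  0]
  M: [ 1  0  1  1  0  0]
RREF → pivots at {τ,γ,m} ⇒ r = 3
Repeat: τ,γ,m; free: W,ν,ω
RREF:
  r0: [   1    0    0   -2   -2    0]
  r1: [   0    1    0    7    5    1]
  r2: [   0    0    1    3    2    0]
Fix exponent of W at 1, ν at 0, ω at 0; solve each RREF row for its pivot's exponent:
  r0: exp(τ) + (-2)·1 = 0 ⇒ exp(τ) = 2
  r1: exp(γ) + (7)·1 = 0 ⇒ exp(γ) = -7
  r2: exp(m) + (3)·1 = 0 ⇒ exp(m) = -3
Π_1 = τ^2 · γ^-7 · m^-3 · W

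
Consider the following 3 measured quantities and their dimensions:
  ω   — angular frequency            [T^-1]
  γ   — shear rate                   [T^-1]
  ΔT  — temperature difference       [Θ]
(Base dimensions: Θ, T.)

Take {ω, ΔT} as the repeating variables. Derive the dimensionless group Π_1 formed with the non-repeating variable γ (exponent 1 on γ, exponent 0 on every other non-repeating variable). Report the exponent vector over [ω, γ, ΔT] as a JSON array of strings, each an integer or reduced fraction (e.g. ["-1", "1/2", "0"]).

["-1", "1", "0"]

Write exponents as rows Θ,T / cols ω,γ,ΔT:
  Θ: [ 0  0  1]
  T: [-1 -1  0]
Row reduction gives pivot columns ω,ΔT; rank = 2
Pivot set = {ω,ΔT}, free = {γ}
RREF:
  r0: [   1    1    0]
  r1: [   0    0    1]
Fix exponent of γ at 1; solve each RREF row for its pivot's exponent:
  r0: exp(ω) + (1)·1 = 0 ⇒ exp(ω) = -1
  r1: exp(ΔT) + (0)·1 = 0 ⇒ exp(ΔT) = 0
Π_1 = ω^-1 · γ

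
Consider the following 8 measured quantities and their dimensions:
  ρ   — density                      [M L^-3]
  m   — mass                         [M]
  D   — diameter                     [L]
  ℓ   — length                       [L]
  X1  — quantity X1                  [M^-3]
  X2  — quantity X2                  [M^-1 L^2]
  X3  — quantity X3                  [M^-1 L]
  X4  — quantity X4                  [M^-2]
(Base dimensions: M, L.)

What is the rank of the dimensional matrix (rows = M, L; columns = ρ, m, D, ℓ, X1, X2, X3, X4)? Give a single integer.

2

Write exponents as rows M,L / cols ρ,m,D,ℓ,X1,X2,X3,X4:
  M: [ 1  1  0  0 -3 -1 -1 -2]
  L: [-3  0  1  1  0  2  1  0]
Echelon form has 2 nonzero rows (pivots: ρ,m)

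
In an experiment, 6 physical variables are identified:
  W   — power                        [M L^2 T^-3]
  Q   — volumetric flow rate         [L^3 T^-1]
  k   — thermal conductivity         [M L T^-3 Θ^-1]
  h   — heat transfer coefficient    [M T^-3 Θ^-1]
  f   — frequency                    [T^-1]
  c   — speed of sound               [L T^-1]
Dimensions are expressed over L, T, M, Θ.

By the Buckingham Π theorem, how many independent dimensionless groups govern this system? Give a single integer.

Exponent matrix [L,T,M,Θ] × [W,Q,k,h,f,c]:
  L: [ 2  3  1  0  0  1]
  T: [-3 -1 -3 -3 -1 -1]
  M: [ 1  0  1  1  0  0]
  Θ: [ 0  0 -1 -1  0  0]
RREF → pivots at {W,Q,k,h} ⇒ r = 4
Π count = n − r = 6 − 4 = 2

2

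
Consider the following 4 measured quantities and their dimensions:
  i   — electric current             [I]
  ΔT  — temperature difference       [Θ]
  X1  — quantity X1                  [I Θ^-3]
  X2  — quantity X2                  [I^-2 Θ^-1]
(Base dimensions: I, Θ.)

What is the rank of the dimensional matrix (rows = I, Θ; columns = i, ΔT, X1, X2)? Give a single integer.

Dimensional matrix (I×Θ by i×ΔT×X1×X2):
  I: [ 1  0  1 -2]
  Θ: [ 0  1 -3 -1]
Row reduction gives pivot columns i,ΔT; rank = 2

2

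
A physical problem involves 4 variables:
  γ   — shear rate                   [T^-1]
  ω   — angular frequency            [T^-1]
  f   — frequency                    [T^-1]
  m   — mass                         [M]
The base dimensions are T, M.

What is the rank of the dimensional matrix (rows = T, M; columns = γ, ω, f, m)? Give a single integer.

2

Dimensional matrix (T×M by γ×ω×f×m):
  T: [-1 -1 -1  0]
  M: [ 0  0  0  1]
Echelon form has 2 nonzero rows (pivots: γ,m)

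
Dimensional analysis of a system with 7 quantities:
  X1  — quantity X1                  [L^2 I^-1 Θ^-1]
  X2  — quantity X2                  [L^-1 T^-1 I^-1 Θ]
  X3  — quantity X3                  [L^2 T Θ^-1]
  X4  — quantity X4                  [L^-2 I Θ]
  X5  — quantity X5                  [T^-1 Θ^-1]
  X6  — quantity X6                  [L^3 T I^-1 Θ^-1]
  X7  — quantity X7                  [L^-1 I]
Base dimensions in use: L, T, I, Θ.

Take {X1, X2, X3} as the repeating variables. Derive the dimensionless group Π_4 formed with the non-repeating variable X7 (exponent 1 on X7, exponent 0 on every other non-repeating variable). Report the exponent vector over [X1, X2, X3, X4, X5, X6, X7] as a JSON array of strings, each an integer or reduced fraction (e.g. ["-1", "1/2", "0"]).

Dimensional matrix (L×T×I×Θ by X1×X2×X3×X4×X5×X6×X7):
  L: [ 2 -1  2 -2  0  3 -1]
  T: [ 0 -1  1  0 -1  1  0]
  I: [-1 -1  0  1  0 -1  1]
  Θ: [-1  1 -1  1 -1 -1  0]
Row reduction gives pivot columns X1,X2,X3; rank = 3
Pivot set = {X1,X2,X3}, free = {X4,X5,X6,X7}
RREF:
  r0: [   1    0    0   -1    2    0    0]
  r1: [   0    1    0    0   -2    1   -1]
  r2: [   0    0    1    0   -3    2   -1]
  r3: [   0    0    0    0    0    0    0]
Fix exponent of X7 at 1, X4 at 0, X5 at 0, X6 at 0; solve each RREF row for its pivot's exponent:
  r0: exp(X1) + (0)·1 = 0 ⇒ exp(X1) = 0
  r1: exp(X2) + (-1)·1 = 0 ⇒ exp(X2) = 1
  r2: exp(X3) + (-1)·1 = 0 ⇒ exp(X3) = 1
Π_4 = X2 · X3 · X7

["0", "1", "1", "0", "0", "0", "1"]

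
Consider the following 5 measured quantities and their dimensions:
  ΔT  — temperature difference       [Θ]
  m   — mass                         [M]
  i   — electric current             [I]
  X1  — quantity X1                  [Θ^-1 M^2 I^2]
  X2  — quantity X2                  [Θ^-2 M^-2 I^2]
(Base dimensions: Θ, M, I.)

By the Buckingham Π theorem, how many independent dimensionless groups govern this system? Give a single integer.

2

Exponent matrix [Θ,M,I] × [ΔT,m,i,X1,X2]:
  Θ: [ 1  0  0 -1 -2]
  M: [ 0  1  0  2 -2]
  I: [ 0  0  1  2  2]
Echelon form has 3 nonzero rows (pivots: ΔT,m,i)
5 vars − rank 3 = 2 Π groups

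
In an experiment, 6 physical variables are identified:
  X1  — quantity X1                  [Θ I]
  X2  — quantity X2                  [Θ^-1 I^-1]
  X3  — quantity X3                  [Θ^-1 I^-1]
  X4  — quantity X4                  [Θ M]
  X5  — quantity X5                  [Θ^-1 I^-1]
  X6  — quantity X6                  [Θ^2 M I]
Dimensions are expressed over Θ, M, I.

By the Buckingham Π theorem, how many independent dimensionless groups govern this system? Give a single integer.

4

Write exponents as rows Θ,M,I / cols X1,X2,X3,X4,X5,X6:
  Θ: [ 1 -1 -1  1 -1  2]
  M: [ 0  0  0  1  0  1]
  I: [ 1 -1 -1  0 -1  1]
Row reduction gives pivot columns X1,X4; rank = 2
Π count = n − r = 6 − 2 = 4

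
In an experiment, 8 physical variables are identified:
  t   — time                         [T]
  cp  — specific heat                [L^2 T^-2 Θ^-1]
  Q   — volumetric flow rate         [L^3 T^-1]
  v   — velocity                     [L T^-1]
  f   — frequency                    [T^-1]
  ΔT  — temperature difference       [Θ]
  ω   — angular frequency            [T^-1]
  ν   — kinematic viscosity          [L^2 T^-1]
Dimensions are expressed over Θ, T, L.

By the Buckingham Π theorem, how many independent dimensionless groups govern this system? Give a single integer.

5

Exponent matrix [Θ,T,L] × [t,cp,Q,v,f,ΔT,ω,ν]:
  Θ: [ 0 -1  0  0  0  1  0  0]
  T: [ 1 -2 -1 -1 -1  0 -1 -1]
  L: [ 0  2  3  1  0  0  0  2]
Echelon form has 3 nonzero rows (pivots: t,cp,Q)
n=8, r=3 ⇒ 5 dimensionless groups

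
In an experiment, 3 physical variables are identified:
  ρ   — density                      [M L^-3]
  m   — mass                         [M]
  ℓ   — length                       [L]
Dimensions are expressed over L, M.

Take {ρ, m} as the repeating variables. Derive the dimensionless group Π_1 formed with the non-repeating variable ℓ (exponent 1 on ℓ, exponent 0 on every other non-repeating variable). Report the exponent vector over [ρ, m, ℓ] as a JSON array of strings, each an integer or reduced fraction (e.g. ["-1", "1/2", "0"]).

Write exponents as rows L,M / cols ρ,m,ℓ:
  L: [-3  0  1]
  M: [ 1  1  0]
Echelon form has 2 nonzero rows (pivots: ρ,m)
Repeat: ρ,m; free: ℓ
RREF:
  r0: [   1    0 -1/3]
  r1: [   0    1  1/3]
Fix exponent of ℓ at 1; solve each RREF row for its pivot's exponent:
  r0: exp(ρ) + (-1/3)·1 = 0 ⇒ exp(ρ) = 1/3
  r1: exp(m) + (1/3)·1 = 0 ⇒ exp(m) = -1/3
Π_1 = ρ^(1/3) · m^(-1/3) · ℓ

["1/3", "-1/3", "1"]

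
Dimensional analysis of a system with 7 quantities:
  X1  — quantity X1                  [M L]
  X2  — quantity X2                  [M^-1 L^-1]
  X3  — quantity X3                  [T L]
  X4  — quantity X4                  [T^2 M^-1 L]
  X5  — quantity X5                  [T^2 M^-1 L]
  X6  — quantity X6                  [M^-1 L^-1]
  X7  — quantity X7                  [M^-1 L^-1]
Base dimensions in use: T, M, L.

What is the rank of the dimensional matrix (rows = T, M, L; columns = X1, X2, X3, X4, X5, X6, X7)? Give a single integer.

Write exponents as rows T,M,L / cols X1,X2,X3,X4,X5,X6,X7:
  T: [ 0  0  1  2  2  0  0]
  M: [ 1 -1  0 -1 -1 -1 -1]
  L: [ 1 -1  1  1  1 -1 -1]
Row reduction gives pivot columns X1,X3; rank = 2

2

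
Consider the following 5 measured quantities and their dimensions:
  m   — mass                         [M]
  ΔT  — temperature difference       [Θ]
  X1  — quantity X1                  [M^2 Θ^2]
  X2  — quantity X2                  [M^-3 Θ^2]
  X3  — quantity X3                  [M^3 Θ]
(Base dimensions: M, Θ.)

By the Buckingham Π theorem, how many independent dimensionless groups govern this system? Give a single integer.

3

Exponent matrix [M,Θ] × [m,ΔT,X1,X2,X3]:
  M: [ 1  0  2 -3  3]
  Θ: [ 0  1  2  2  1]
Echelon form has 2 nonzero rows (pivots: m,ΔT)
5 vars − rank 2 = 3 Π groups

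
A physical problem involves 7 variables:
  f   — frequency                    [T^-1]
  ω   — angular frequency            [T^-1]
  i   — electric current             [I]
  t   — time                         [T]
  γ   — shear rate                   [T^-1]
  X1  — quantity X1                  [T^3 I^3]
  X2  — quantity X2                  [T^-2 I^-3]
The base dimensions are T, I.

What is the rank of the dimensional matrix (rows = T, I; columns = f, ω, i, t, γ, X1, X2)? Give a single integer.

2

Write exponents as rows T,I / cols f,ω,i,t,γ,X1,X2:
  T: [-1 -1  0  1 -1  3 -2]
  I: [ 0  0  1  0  0  3 -3]
RREF → pivots at {f,i} ⇒ r = 2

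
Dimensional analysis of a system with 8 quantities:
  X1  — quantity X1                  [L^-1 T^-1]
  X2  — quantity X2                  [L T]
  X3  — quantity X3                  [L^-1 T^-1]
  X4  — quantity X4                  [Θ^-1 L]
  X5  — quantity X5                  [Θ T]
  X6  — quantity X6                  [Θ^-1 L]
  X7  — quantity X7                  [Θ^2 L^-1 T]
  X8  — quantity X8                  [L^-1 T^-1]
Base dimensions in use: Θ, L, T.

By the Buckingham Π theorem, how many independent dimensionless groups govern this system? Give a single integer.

Exponent matrix [Θ,L,T] × [X1,X2,X3,X4,X5,X6,X7,X8]:
  Θ: [ 0  0  0 -1  1 -1  2  0]
  L: [-1  1 -1  1  0  1 -1 -1]
  T: [-1  1 -1  0  1  0  1 -1]
Row reduction gives pivot columns X1,X4; rank = 2
8 vars − rank 2 = 6 Π groups

6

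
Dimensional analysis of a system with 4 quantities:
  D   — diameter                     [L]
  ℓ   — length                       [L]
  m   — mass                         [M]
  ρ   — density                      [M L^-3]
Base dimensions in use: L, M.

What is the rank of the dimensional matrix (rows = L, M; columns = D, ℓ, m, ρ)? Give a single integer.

2

Dimensional matrix (L×M by D×ℓ×m×ρ):
  L: [ 1  1  0 -3]
  M: [ 0  0  1  1]
Row reduction gives pivot columns D,m; rank = 2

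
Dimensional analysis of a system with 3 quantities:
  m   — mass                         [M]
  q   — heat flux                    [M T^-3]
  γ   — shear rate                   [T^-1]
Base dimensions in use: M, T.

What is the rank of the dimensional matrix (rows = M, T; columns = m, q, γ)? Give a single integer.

2

Write exponents as rows M,T / cols m,q,γ:
  M: [ 1  1  0]
  T: [ 0 -3 -1]
Row reduction gives pivot columns m,q; rank = 2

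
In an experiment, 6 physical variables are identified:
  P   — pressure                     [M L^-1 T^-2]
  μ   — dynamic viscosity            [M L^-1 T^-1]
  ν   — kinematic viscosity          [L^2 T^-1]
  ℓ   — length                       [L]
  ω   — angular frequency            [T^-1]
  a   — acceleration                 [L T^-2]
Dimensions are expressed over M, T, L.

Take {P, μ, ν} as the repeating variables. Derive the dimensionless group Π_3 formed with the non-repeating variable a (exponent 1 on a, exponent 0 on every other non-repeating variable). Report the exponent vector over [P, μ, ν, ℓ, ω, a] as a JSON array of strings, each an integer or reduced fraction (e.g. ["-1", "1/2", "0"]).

Exponent matrix [M,T,L] × [P,μ,ν,ℓ,ω,a]:
  M: [ 1  1  0  0  0  0]
  T: [-2 -1 -1  0 -1 -2]
  L: [-1 -1  2  1  0  1]
Echelon form has 3 nonzero rows (pivots: P,μ,ν)
Pivot set = {P,μ,ν}, free = {ℓ,ω,a}
RREF:
  r0: [   1    0    0 -1/2    1  3/2]
  r1: [   0    1    0  1/2   -1 -3/2]
  r2: [   0    0    1  1/2    0  1/2]
Fix exponent of a at 1, ℓ at 0, ω at 0; solve each RREF row for its pivot's exponent:
  r0: exp(P) + (3/2)·1 = 0 ⇒ exp(P) = -3/2
  r1: exp(μ) + (-3/2)·1 = 0 ⇒ exp(μ) = 3/2
  r2: exp(ν) + (1/2)·1 = 0 ⇒ exp(ν) = -1/2
Π_3 = P^(-3/2) · μ^(3/2) · ν^(-1/2) · a

["-3/2", "3/2", "-1/2", "0", "0", "1"]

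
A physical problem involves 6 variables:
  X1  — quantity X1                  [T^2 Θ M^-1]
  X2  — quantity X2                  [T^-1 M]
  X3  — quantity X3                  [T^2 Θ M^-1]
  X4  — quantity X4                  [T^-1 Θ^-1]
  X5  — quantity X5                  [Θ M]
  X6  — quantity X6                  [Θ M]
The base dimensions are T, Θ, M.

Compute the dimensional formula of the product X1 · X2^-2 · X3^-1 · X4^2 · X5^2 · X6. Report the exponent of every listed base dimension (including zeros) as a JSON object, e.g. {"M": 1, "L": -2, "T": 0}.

Exponent matrix [T,Θ,M] × [X1,X2,X3,X4,X5,X6]:
  T: [ 2 -1  2 -1  0  0]
  Θ: [ 1  0  1 -1  1  1]
  M: [-1  1 -1  0  1  1]
  [T]: (1)·2+(-2)·-1+(-1)·2+(2)·-1+(2)·0+(1)·0 = 0
  [Θ]: (1)·1+(-2)·0+(-1)·1+(2)·-1+(2)·1+(1)·1 = 1
  [M]: (1)·-1+(-2)·1+(-1)·-1+(2)·0+(2)·1+(1)·1 = 1
⇒ Θ M

{"T": 0, "Θ": 1, "M": 1}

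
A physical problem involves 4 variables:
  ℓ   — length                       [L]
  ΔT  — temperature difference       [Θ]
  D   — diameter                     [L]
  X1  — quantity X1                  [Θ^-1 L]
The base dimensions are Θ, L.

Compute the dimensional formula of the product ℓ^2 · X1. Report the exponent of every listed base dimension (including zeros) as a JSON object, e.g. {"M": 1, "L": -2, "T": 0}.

{"Θ": -1, "L": 3}

Dimensional matrix (Θ×L by ℓ×ΔT×D×X1):
  Θ: [ 0  1  0 -1]
  L: [ 1  0  1  1]
  [Θ]: (2)·0+(1)·-1 = -1
  [L]: (2)·1+(1)·1 = 3
⇒ Θ^-1 L^3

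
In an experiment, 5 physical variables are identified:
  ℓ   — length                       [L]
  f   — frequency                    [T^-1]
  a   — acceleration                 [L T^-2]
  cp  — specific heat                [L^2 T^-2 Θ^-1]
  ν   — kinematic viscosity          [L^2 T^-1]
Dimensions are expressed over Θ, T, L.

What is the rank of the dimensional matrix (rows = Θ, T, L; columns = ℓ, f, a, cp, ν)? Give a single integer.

3

Exponent matrix [Θ,T,L] × [ℓ,f,a,cp,ν]:
  Θ: [ 0  0  0 -1  0]
  T: [ 0 -1 -2 -2 -1]
  L: [ 1  0  1  2  2]
Echelon form has 3 nonzero rows (pivots: ℓ,f,cp)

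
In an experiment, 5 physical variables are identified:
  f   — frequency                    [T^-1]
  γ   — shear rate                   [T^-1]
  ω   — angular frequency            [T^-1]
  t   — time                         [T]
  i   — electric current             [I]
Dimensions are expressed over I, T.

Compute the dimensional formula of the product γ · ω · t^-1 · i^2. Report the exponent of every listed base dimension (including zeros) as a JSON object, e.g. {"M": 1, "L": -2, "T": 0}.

{"I": 2, "T": -3}

Write exponents as rows I,T / cols f,γ,ω,t,i:
  I: [ 0  0  0  0  1]
  T: [-1 -1 -1  1  0]
  [I]: (1)·0+(1)·0+(-1)·0+(2)·1 = 2
  [T]: (1)·-1+(1)·-1+(-1)·1+(2)·0 = -3
⇒ I^2 T^-3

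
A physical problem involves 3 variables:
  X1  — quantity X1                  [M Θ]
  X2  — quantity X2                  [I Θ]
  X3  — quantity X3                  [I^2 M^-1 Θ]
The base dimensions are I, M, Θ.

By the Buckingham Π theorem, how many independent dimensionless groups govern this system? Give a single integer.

1

Exponent matrix [I,M,Θ] × [X1,X2,X3]:
  I: [ 0  1  2]
  M: [ 1  0 -1]
  Θ: [ 1  1  1]
Row reduction gives pivot columns X1,X2; rank = 2
n=3, r=2 ⇒ 1 dimensionless group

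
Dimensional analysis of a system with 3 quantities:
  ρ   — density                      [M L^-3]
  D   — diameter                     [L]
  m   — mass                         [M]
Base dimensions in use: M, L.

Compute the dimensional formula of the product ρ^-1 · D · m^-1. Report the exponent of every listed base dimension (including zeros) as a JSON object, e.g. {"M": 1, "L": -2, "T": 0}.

Write exponents as rows M,L / cols ρ,D,m:
  M: [ 1  0  1]
  L: [-3  1  0]
  [M]: (-1)·1+(1)·0+(-1)·1 = -2
  [L]: (-1)·-3+(1)·1+(-1)·0 = 4
⇒ M^-2 L^4

{"M": -2, "L": 4}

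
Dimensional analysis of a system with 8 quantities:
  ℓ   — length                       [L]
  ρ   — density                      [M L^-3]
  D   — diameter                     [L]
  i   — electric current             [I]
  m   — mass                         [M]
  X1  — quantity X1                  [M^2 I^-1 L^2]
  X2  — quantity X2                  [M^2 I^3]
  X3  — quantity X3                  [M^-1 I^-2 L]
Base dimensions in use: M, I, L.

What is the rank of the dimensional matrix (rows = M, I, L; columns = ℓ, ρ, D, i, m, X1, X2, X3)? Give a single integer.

Dimensional matrix (M×I×L by ℓ×ρ×D×i×m×X1×X2×X3):
  M: [ 0  1  0  0  1  2  2 -1]
  I: [ 0  0  0  1  0 -1  3 -2]
  L: [ 1 -3  1  0  0  2  0  1]
Row reduction gives pivot columns ℓ,ρ,i; rank = 3

3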